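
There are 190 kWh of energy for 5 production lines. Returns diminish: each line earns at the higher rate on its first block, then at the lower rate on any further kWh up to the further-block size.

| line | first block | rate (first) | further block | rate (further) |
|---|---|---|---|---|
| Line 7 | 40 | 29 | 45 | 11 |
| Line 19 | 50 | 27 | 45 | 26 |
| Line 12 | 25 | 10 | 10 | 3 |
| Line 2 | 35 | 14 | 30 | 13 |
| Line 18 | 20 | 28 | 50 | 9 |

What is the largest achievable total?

4730

Order all 10 blocks by rate: Line 7/first 29 > Line 18/first 28 > Line 19/first 27 > Line 19/second 26 > Line 2/first 14 > Line 2/second 13 > Line 7/second 11 > Line 12/first 10 > Line 18/second 9 > Line 12/second 3.
Line 7/first (29): +40 → 150 left.
Line 18 first at 28: fill all 20 → 130 left.
Fill Line 19 first block (50 at 27) → 80 left.
Line 19 second at 26: fill all 45 → 35 left.
Line 2 first at 14: fill all 35 → 0 left.
Total = 29×40 + 28×20 + 27×50 + 26×45 + 14×35 = 4730.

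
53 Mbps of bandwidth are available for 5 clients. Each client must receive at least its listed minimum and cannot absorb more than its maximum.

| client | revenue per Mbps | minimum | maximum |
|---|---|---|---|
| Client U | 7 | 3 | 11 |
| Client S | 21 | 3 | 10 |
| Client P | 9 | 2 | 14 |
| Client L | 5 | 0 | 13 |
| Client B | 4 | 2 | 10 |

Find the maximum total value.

498

Meeting every minimum uses 3+3+2+0+2 = 10 Mbps, leaving 43.
Rank by revenue per Mbps: Client S 21 > Client P 9 > Client U 7 > Client L 5 > Client B 4.
Give Client S 7 more to hit its cap of 10 → 36 left.
Give Client P 12 more to hit its cap of 14 → 24 left.
Give Client U 8 more to hit its cap of 11 → 16 left.
Give Client L 13 more to hit its cap of 13 → 3 left.
Client B: +3 (room for 8) → 5. Pool exhausted.
Total = 7×11 + 21×10 + 9×14 + 5×13 + 4×5 = 498.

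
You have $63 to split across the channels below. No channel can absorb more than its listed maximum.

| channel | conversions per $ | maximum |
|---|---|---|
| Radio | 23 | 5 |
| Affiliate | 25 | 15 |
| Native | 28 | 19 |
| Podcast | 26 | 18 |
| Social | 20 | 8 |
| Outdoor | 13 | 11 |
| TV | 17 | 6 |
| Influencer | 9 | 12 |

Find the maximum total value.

1610

Rank by conversions per $: Native 28 > Podcast 26 > Affiliate 25 > Radio 23 > Social 20 > TV 17 > Outdoor 13 > Influencer 9.
Native: +19 to 19 (cap) → 44 left.
Podcast takes 18 to reach its cap of 18 → 26 left.
Affiliate: +15 to 15 (cap) → 11 left.
Radio takes 5 to reach its cap of 5 → 6 left.
Social has room for 8 but only 6 remain, so it gets 6.
Total = 23×5 + 25×15 + 28×19 + 26×18 + 20×6 = 1610.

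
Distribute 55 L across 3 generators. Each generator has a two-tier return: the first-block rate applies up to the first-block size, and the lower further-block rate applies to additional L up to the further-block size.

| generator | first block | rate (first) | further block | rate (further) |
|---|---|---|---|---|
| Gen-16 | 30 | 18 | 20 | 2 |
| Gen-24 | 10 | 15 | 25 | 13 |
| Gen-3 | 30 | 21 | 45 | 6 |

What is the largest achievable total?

Order all 6 blocks by rate: Gen-3/tier1 21 > Gen-16/tier1 18 > Gen-24/tier1 15 > Gen-24/tier2 13 > Gen-3/tier2 6 > Gen-16/tier2 2.
Gen-3/tier1 (21): +30 — 25 left.
Gen-16/tier1: +25 of 30 at 18; pool empty.
Total = 21×30 + 18×25 = 1080.

1080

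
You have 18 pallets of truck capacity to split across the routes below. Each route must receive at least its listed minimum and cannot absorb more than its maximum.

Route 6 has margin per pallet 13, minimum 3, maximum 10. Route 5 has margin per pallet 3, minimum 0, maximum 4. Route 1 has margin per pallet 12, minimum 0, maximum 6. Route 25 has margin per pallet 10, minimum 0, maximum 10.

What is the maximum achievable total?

222

Meeting every minimum uses 3+0+0+0 = 3 pallets, leaving 15.
Highest margin per pallet first: Route 6 13 > Route 1 12 > Route 25 10 > Route 5 3.
Route 6 takes 7 more to reach its cap of 10 ; 8 left.
Give Route 1 6 more to hit its cap of 6 ; 2 left.
Route 25 has room for 10 more but only 2 remain, so it gets 2.
Total = 13×10 + 12×6 + 10×2 = 222.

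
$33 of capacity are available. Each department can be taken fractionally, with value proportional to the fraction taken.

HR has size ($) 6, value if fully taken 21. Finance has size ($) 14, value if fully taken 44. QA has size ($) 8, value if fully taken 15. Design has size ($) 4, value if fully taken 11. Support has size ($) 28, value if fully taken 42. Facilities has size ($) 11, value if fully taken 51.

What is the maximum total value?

Sort by value density: Facilities 51/11≈4.64, HR 21/6≈3.5, Finance 44/14≈3.14, Design 11/4≈2.75, QA 15/8≈1.88, Support 42/28≈1.5.
Facilities: take in full, 11 $ for value 51 ; 22 left.
All 6 $ of HR fit (value 21) ; 16 remain.
All 14 $ of Finance fit (value 44) ; 2 remain.
2 $ left: a 2/4 share of Design gives 11×2/4 = 5.5.
Total value = 121.5.

121.5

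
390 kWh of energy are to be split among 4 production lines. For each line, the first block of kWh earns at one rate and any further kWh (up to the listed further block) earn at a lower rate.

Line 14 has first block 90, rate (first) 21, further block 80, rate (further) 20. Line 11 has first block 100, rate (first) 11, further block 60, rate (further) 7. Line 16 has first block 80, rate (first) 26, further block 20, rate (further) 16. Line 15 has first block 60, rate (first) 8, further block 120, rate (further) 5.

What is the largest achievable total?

7150

Order all 8 blocks by rate: Line 16/T1 26 > Line 14/T1 21 > Line 14/T2 20 > Line 16/T2 16 > Line 11/T1 11 > Line 15/T1 8 > Line 11/T2 7 > Line 15/T2 5.
Line 16 T1 at 26: fill all 80 — 310 left.
Line 14/T1 (21): +90 — 220 left.
Fill Line 14 T2 block (80 at 20) — 140 left.
Line 16 T2 at 16: fill all 20 — 120 left.
Line 11 T1 at 11: fill all 100 — 20 left.
Line 15 T1 at 8: only 20 left, fill 20.
Total = 26×80 + 21×90 + 20×80 + 16×20 + 11×100 + 8×20 = 7150.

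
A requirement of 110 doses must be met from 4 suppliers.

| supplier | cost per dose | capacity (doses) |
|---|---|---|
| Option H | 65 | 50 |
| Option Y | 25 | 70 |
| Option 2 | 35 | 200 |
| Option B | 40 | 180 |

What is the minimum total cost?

Cheapest first:
Option Y at 25: take all 70 doses ; 40 still needed.
Option 2 (35): take the remaining 40 ; done.
Option B, Option H: unused.
Cost = 70×25 + 40×35 = 3150.

3150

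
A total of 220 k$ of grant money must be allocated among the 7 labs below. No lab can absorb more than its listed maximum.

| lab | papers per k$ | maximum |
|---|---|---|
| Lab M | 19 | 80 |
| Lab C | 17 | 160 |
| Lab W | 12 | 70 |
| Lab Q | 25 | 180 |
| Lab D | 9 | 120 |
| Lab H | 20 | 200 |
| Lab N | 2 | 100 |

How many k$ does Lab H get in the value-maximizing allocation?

40

Order the labs by papers per k$: Lab Q 25 > Lab H 20 > Lab M 19 > Lab C 17 > Lab W 12 > Lab D 9 > Lab N 2.
Lab Q takes 180 to reach its cap of 180 ; 40 left.
Lab H: +40 (room for 200) → 40. Pool exhausted.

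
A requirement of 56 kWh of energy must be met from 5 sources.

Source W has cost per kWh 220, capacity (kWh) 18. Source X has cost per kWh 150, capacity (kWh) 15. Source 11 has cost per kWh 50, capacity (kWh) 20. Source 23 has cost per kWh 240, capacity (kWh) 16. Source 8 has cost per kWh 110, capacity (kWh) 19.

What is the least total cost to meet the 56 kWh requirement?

5780

Fill from the cheapest source first.
Source 11 (50): use full 20 → 36 kWh to go.
Source 8 (110): use full 19 → 17 kWh to go.
Source X at 150: take all 15 kWh → 2 still needed.
Source W at 220: take 2 of its 18 → requirement met.
Source 23: unused.
Cost = 20×50 + 19×110 + 15×150 + 2×220 = 5780.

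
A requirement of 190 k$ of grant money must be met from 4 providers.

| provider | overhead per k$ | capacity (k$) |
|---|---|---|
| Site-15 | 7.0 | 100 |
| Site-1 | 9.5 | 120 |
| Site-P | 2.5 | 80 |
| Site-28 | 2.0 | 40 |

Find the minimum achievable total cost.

770

Fill from the cheapest provider first.
Site-28 (2.0): use full 40 → 150 k$ to go.
Site-P (2.5): use full 80 → 70 k$ to go.
Site-15 at 7.0: take 70 of its 100 → requirement met.
Site-1: unused.
Cost = 40×2.0 + 80×2.5 + 70×7.0 = 770.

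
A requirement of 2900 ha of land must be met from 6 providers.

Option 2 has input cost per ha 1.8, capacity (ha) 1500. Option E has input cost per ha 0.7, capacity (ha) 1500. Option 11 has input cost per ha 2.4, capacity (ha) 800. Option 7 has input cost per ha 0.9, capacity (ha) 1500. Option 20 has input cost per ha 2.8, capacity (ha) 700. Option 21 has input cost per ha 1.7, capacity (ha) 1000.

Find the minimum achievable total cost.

2310

Cheapest first:
Option E at 0.7: take all 1500 ha — 1400 still needed.
Option 7 at 0.9: take 1400 of its 1500 — requirement met.
Option 21, Option 2, Option 11, Option 20: unused.
Cost = 1500×0.7 + 1400×0.9 = 2310.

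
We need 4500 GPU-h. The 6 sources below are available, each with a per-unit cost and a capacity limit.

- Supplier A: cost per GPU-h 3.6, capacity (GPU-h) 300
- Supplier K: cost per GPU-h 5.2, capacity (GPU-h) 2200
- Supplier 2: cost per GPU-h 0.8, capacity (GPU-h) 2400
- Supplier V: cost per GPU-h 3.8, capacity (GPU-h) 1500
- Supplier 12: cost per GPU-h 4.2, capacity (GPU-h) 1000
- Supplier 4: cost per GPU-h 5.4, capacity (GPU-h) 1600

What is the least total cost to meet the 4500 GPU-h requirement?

Cheapest first:
Supplier 2 at 0.8: take all 2400 GPU-h ; 2100 still needed.
Supplier A (3.6): use full 300 ; 1800 GPU-h to go.
Supplier V (3.8): use full 1500 ; 300 GPU-h to go.
Supplier 12 (4.2): take the remaining 300 ; done.
Supplier K, Supplier 4: unused.
Cost = 2400×0.8 + 300×3.6 + 1500×3.8 + 300×4.2 = 9960.

9960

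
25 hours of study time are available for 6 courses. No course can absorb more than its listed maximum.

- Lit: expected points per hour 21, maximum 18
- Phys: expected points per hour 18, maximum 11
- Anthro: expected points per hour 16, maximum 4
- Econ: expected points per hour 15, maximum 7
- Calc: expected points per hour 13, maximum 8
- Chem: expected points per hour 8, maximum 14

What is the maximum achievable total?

504

Order the courses by expected points per hour: Lit 21 > Phys 18 > Anthro 16 > Econ 15 > Calc 13 > Chem 8.
Lit takes 18 to reach its cap of 18 — 7 left.
Only 7 left; Phys takes them to reach 7.
Total = 21×18 + 18×7 = 504.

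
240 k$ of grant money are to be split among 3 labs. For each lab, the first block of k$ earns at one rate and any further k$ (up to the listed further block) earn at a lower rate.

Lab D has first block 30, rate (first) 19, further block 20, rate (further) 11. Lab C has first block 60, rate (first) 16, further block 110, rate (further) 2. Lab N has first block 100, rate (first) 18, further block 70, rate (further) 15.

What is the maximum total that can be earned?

Treat each block as its own option and order by rate: Lab D/tier1 19 > Lab N/tier1 18 > Lab C/tier1 16 > Lab N/tier2 15 > Lab D/tier2 11 > Lab C/tier2 2.
Lab D tier1 at 19: fill all 30 → 210 left.
Fill Lab N tier1 block (100 at 18) → 110 left.
Lab C/tier1 (16): +60 → 50 left.
50 remain; put them into Lab N tier2 at 15.
Total = 19×30 + 18×100 + 16×60 + 15×50 = 4080.

4080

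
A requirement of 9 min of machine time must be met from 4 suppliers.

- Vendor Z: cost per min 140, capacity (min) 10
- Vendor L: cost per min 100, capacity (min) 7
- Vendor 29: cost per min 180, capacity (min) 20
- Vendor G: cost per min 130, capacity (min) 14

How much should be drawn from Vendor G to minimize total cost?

Fill from the cheapest supplier first.
Take 7 from Vendor L at 100 ; need 2 more.
Vendor G at 130: take 2 of its 14 ; requirement met.
Vendor Z, Vendor 29: unused.

2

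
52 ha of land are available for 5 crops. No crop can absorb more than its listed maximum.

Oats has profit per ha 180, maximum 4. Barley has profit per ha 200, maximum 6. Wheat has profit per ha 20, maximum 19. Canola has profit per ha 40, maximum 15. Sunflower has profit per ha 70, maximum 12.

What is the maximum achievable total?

3660

Rank by profit per ha: Barley 200 > Oats 180 > Sunflower 70 > Canola 40 > Wheat 20.
Give Barley 6 to hit its cap of 6 — 46 left.
Oats: +4 to 4 (cap) — 42 left.
Give Sunflower 12 to hit its cap of 12 — 30 left.
Give Canola 15 to hit its cap of 15 — 15 left.
Only 15 left; Wheat takes them to reach 15.
Total = 180×4 + 200×6 + 20×15 + 40×15 + 70×12 = 3660.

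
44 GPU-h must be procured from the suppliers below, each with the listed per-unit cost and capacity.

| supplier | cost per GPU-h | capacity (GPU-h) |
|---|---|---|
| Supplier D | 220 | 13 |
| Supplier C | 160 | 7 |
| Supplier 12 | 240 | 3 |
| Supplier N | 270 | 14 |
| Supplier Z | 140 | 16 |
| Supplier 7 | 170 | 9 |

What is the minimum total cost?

7530

Fill from the cheapest supplier first.
Take 16 from Supplier Z at 140 ; need 28 more.
Supplier C at 160: take all 7 GPU-h ; 21 still needed.
Supplier 7 (170): use full 9 ; 12 GPU-h to go.
Supplier D at 220: take 12 of its 13 ; requirement met.
Supplier 12, Supplier N: unused.
Cost = 16×140 + 7×160 + 9×170 + 12×220 = 7530.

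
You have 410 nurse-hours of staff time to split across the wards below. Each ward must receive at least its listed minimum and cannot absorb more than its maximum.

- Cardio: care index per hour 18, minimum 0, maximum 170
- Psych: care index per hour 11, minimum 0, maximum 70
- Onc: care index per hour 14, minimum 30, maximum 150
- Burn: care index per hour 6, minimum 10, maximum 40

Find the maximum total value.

6050

Meeting every minimum uses 0+0+30+10 = 40 nurse-hours, leaving 370.
Order the wards by care index per hour: Cardio 18 > Onc 14 > Psych 11 > Burn 6.
Give Cardio 170 more to hit its cap of 170 — 200 left.
Onc takes 120 more to reach its cap of 150 — 80 left.
Psych: +70 to 70 (cap) — 10 left.
Burn: +10 (room for 30) → 20. Pool exhausted.
Total = 18×170 + 11×70 + 14×150 + 6×20 = 6050.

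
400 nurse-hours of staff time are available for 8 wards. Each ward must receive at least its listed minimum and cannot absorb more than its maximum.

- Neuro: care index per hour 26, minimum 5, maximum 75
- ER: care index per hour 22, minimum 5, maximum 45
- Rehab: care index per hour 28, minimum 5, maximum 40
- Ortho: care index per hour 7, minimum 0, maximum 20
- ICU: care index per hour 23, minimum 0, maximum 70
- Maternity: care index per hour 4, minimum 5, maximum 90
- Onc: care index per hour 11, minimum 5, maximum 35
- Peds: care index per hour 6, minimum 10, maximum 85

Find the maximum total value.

6825

Meeting every minimum uses 5+5+5+0+0+5+5+10 = 35 nurse-hours, leaving 365.
Order the wards by care index per hour: Rehab 28 > Neuro 26 > ICU 23 > ER 22 > Onc 11 > Ortho 7 > Peds 6 > Maternity 4.
Rehab takes 35 more to reach its cap of 40 — 330 left.
Give Neuro 70 more to hit its cap of 75 — 260 left.
ICU: +70 to 70 (cap) — 190 left.
Give ER 40 more to hit its cap of 45 — 150 left.
Give Onc 30 more to hit its cap of 35 — 120 left.
Ortho takes 20 more to reach its cap of 20 — 100 left.
Peds takes 75 more to reach its cap of 85 — 25 left.
Maternity has room for 85 more but only 25 remain, so it gets 30.
Total = 26×75 + 22×45 + 28×40 + 7×20 + 23×70 + 4×30 + 11×35 + 6×85 = 6825.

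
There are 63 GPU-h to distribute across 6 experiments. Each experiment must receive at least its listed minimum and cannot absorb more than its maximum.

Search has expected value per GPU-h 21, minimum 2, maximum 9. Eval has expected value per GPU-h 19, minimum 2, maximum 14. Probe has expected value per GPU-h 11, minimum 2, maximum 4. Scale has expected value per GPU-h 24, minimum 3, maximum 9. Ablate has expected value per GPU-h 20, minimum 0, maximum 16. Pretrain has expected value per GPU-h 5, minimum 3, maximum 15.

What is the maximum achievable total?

1090

Meeting every minimum uses 2+2+2+3+0+3 = 12 GPU-h, leaving 51.
Highest expected value per GPU-h first: Scale 24 > Search 21 > Ablate 20 > Eval 19 > Probe 11 > Pretrain 5.
Scale takes 6 more to reach its cap of 9 — 45 left.
Give Search 7 more to hit its cap of 9 — 38 left.
Give Ablate 16 more to hit its cap of 16 — 22 left.
Give Eval 12 more to hit its cap of 14 — 10 left.
Give Probe 2 more to hit its cap of 4 — 8 left.
Only 8 left; Pretrain takes them to reach 11.
Total = 21×9 + 19×14 + 11×4 + 24×9 + 20×16 + 5×11 = 1090.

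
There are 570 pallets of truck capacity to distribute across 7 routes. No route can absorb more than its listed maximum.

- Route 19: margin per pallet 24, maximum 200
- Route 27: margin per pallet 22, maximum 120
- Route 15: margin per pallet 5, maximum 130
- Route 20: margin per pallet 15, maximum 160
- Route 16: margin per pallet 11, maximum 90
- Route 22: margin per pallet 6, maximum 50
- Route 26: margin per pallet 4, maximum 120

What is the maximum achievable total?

10830

Rank by margin per pallet: Route 19 24 > Route 27 22 > Route 20 15 > Route 16 11 > Route 22 6 > Route 15 5 > Route 26 4.
Route 19: +200 to 200 (cap) ; 370 left.
Give Route 27 120 to hit its cap of 120 ; 250 left.
Give Route 20 160 to hit its cap of 160 ; 90 left.
Route 16: +90 to 90 (cap) ; 0 left.
Total = 24×200 + 22×120 + 15×160 + 11×90 = 10830.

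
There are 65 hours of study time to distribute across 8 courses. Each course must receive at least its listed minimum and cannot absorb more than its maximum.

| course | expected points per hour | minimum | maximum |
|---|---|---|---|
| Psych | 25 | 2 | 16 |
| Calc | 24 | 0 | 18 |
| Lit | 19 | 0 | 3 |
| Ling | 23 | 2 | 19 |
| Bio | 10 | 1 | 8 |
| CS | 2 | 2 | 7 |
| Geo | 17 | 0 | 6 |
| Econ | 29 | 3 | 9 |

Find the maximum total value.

Meeting every minimum uses 2+0+0+2+1+2+0+3 = 10 hours, leaving 55.
Rank by expected points per hour: Econ 29 > Psych 25 > Calc 24 > Ling 23 > Lit 19 > Geo 17 > Bio 10 > CS 2.
Econ takes 6 more to reach its cap of 9 — 49 left.
Give Psych 14 more to hit its cap of 16 — 35 left.
Calc: +18 to 18 (cap) — 17 left.
Ling: +17 to 19 (cap) — 0 left.
Total = 25×16 + 24×18 + 23×19 + 10×1 + 2×2 + 29×9 = 1544.

1544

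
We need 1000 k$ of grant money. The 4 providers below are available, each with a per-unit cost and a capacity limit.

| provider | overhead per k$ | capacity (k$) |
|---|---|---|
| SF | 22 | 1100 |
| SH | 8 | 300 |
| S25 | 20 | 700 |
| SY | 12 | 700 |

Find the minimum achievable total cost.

Cheapest first:
SH at 8: take all 300 k$ ; 700 still needed.
SY (12): use full 700 ; 0 k$ to go.
S25, SF: unused.
Cost = 300×8 + 700×12 = 10800.

10800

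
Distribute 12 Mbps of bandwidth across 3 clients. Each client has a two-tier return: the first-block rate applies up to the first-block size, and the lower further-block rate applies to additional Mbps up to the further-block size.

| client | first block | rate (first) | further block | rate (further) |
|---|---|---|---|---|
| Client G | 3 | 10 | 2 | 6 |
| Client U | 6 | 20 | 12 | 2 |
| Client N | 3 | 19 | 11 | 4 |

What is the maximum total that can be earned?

207

Rank every tier by rate: Client U/tier1 20 > Client N/tier1 19 > Client G/tier1 10 > Client G/tier2 6 > Client N/tier2 4 > Client U/tier2 2.
Client U tier1 at 20: fill all 6 ; 6 left.
Client N/tier1 (19): +3 ; 3 left.
Client G tier1 at 10: fill all 3 ; 0 left.
Total = 20×6 + 19×3 + 10×3 = 207.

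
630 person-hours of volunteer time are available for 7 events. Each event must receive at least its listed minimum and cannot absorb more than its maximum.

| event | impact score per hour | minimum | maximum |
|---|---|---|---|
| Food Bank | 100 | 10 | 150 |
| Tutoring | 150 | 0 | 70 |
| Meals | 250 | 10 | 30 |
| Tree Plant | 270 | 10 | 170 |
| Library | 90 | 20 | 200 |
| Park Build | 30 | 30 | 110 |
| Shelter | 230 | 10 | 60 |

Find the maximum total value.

104400

Meeting every minimum uses 10+0+10+10+20+30+10 = 90 person-hours, leaving 540.
Highest impact score per hour first: Tree Plant 270 > Meals 250 > Shelter 230 > Tutoring 150 > Food Bank 100 > Library 90 > Park Build 30.
Tree Plant takes 160 more to reach its cap of 170 → 380 left.
Give Meals 20 more to hit its cap of 30 → 360 left.
Give Shelter 50 more to hit its cap of 60 → 310 left.
Tutoring takes 70 more to reach its cap of 70 → 240 left.
Food Bank takes 140 more to reach its cap of 150 → 100 left.
Library: +100 (room for 180) → 120. Pool exhausted.
Total = 100×150 + 150×70 + 250×30 + 270×170 + 90×120 + 30×30 + 230×60 = 104400.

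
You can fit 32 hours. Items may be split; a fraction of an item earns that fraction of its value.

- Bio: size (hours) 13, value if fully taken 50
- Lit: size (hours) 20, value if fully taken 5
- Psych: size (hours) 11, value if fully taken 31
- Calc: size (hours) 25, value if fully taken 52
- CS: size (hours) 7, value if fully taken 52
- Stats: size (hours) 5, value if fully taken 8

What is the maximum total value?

135.08

Sort by value density: CS 52/7≈7.43, Bio 50/13≈3.85, Psych 31/11≈2.82, Calc 52/25≈2.08, Stats 8/5≈1.6, Lit 5/20≈0.25.
All 7 hours of CS fit (value 52) — 25 remain.
Bio: take in full, 13 hours for value 50 — 12 left.
All 11 hours of Psych fit (value 31) — 1 remain.
Fill the last 1 hours with part of Calc: 1/25 of it earns 2.08.
Total value = 135.08.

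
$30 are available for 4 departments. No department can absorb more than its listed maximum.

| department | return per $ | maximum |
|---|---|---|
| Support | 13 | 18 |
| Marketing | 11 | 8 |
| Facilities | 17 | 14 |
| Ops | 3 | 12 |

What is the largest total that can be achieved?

446

Highest return per $ first: Facilities 17 > Support 13 > Marketing 11 > Ops 3.
Facilities: +14 to 14 (cap) — 16 left.
Only 16 left; Support takes them to reach 16.
Total = 13×16 + 17×14 = 446.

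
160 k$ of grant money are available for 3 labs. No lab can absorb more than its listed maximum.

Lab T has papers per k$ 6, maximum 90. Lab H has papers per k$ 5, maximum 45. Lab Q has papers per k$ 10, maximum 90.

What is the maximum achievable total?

Rank by papers per k$: Lab Q 10 > Lab T 6 > Lab H 5.
Lab Q takes 90 to reach its cap of 90 ; 70 left.
Only 70 left; Lab T takes them to reach 70.
Total = 6×70 + 10×90 = 1320.

1320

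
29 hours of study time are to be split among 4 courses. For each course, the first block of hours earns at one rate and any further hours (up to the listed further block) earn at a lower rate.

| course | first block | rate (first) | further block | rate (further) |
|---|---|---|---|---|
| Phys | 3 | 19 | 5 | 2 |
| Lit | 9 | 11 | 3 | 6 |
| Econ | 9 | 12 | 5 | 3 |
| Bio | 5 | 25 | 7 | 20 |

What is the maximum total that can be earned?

485

Treat each block as its own option and order by rate: Bio/first 25 > Bio/second 20 > Phys/first 19 > Econ/first 12 > Lit/first 11 > Lit/second 6 > Econ/second 3 > Phys/second 2.
Bio/first (25): +5 — 24 left.
Bio second at 20: fill all 7 — 17 left.
Phys/first (19): +3 — 14 left.
Fill Econ first block (9 at 12) — 5 left.
Lit/first: +5 of 9 at 11; pool empty.
Total = 25×5 + 20×7 + 19×3 + 12×9 + 11×5 = 485.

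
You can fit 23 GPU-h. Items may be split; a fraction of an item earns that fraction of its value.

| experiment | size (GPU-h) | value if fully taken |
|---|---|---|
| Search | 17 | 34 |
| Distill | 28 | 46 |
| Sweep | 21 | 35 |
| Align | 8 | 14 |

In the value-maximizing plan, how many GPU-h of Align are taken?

6

Sort by value density: Search 34/17≈2, Align 14/8≈1.75, Sweep 35/21≈1.67, Distill 46/28≈1.64.
Search: take in full, 17 GPU-h for value 34 ; 6 left.
Only 6 GPU-h remain; take 6/8 of Align for value 14×6/8 = 10.5.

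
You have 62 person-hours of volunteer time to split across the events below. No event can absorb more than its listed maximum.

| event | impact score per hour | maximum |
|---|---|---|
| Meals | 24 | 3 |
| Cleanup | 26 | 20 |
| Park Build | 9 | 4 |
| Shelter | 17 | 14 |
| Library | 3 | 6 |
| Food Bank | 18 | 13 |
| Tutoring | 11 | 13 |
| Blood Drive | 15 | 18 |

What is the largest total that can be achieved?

Highest impact score per hour first: Cleanup 26 > Meals 24 > Food Bank 18 > Shelter 17 > Blood Drive 15 > Tutoring 11 > Park Build 9 > Library 3.
Cleanup takes 20 to reach its cap of 20 — 42 left.
Meals: +3 to 3 (cap) — 39 left.
Food Bank takes 13 to reach its cap of 13 — 26 left.
Shelter takes 14 to reach its cap of 14 — 12 left.
Only 12 left; Blood Drive takes them to reach 12.
Total = 24×3 + 26×20 + 17×14 + 18×13 + 15×12 = 1244.

1244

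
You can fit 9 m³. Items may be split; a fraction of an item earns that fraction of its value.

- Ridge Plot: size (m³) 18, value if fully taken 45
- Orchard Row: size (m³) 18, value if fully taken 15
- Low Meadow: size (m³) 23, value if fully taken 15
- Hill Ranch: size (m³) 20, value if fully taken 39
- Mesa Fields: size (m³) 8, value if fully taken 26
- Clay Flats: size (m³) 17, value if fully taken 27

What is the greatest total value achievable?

Rank by value-to-size ratio: Mesa Fields 26/8≈3.25, Ridge Plot 45/18≈2.5, Hill Ranch 39/20≈1.95, Clay Flats 27/17≈1.59, Orchard Row 15/18≈0.833, Low Meadow 15/23≈0.652.
Mesa Fields: take in full, 8 m³ for value 26 — 1 left.
Only 1 m³ remain; take 1/18 of Ridge Plot for value 45×1/18 = 2.5.
Total value = 28.5.

28.5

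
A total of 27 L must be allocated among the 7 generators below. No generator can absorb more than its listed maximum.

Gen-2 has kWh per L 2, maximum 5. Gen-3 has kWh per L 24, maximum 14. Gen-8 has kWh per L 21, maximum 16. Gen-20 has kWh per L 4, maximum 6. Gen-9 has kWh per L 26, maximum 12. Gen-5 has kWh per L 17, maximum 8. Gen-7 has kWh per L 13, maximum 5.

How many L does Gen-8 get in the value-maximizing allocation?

1

Order the generators by kWh per L: Gen-9 26 > Gen-3 24 > Gen-8 21 > Gen-5 17 > Gen-7 13 > Gen-20 4 > Gen-2 2.
Gen-9: +12 to 12 (cap) → 15 left.
Gen-3 takes 14 to reach its cap of 14 → 1 left.
Gen-8 has room for 16 but only 1 remain, so it gets 1.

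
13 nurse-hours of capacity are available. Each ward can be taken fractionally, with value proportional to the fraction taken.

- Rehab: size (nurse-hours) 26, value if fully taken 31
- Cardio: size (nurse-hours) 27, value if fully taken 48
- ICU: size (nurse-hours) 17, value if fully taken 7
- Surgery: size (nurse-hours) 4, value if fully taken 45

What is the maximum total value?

Rank by value-to-size ratio: Surgery 45/4≈11.2, Cardio 48/27≈1.78, Rehab 31/26≈1.19, ICU 7/17≈0.412.
Surgery: take in full, 4 nurse-hours for value 45 — 9 left.
Fill the last 9 nurse-hours with part of Cardio: 9/27 of it earns 16.
Total value = 61.

61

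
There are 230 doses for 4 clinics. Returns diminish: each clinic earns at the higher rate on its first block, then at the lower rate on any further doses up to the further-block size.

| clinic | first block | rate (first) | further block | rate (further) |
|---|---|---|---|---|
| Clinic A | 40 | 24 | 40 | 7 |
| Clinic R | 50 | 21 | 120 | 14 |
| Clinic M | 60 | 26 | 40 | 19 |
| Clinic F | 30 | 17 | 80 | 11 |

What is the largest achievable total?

4980

Rank every tier by rate: Clinic M/T1 26 > Clinic A/T1 24 > Clinic R/T1 21 > Clinic M/T2 19 > Clinic F/T1 17 > Clinic R/T2 14 > Clinic F/T2 11 > Clinic A/T2 7.
Fill Clinic M T1 block (60 at 26) ; 170 left.
Clinic A T1 at 24: fill all 40 ; 130 left.
Clinic R T1 at 21: fill all 50 ; 80 left.
Fill Clinic M T2 block (40 at 19) ; 40 left.
Clinic F/T1 (17): +30 ; 10 left.
10 remain; put them into Clinic R T2 at 14.
Total = 26×60 + 24×40 + 21×50 + 19×40 + 17×30 + 14×10 = 4980.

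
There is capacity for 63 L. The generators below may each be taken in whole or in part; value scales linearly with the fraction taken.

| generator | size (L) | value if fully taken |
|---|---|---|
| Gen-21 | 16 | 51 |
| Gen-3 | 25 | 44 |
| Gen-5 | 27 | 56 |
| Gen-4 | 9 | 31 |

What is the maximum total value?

Best value per unit of size first: Gen-4 31/9≈3.44, Gen-21 51/16≈3.19, Gen-5 56/27≈2.07, Gen-3 44/25≈1.76.
All 9 L of Gen-4 fit (value 31) — 54 remain.
All 16 L of Gen-21 fit (value 51) — 38 remain.
All 27 L of Gen-5 fit (value 56) — 11 remain.
11 L left: a 11/25 share of Gen-3 gives 44×11/25 = 19.36.
Total value = 157.36.

157.36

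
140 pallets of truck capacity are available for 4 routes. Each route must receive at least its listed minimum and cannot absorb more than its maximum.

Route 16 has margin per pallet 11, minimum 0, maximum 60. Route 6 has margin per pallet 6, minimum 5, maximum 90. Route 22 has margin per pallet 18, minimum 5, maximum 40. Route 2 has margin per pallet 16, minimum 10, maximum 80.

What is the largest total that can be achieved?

2195

Meeting every minimum uses 0+5+5+10 = 20 pallets, leaving 120.
Highest margin per pallet first: Route 22 18 > Route 2 16 > Route 16 11 > Route 6 6.
Route 22 takes 35 more to reach its cap of 40 — 85 left.
Route 2: +70 to 80 (cap) — 15 left.
Route 16: +15 (room for 60) → 15. Pool exhausted.
Total = 11×15 + 6×5 + 18×40 + 16×80 = 2195.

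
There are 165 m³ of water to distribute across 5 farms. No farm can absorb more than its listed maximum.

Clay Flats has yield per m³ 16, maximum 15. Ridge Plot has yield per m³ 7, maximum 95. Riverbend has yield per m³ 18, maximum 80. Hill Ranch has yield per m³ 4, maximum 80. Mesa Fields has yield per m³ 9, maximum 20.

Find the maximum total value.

Order the farms by yield per m³: Riverbend 18 > Clay Flats 16 > Mesa Fields 9 > Ridge Plot 7 > Hill Ranch 4.
Riverbend takes 80 to reach its cap of 80 — 85 left.
Clay Flats takes 15 to reach its cap of 15 — 70 left.
Mesa Fields: +20 to 20 (cap) — 50 left.
Ridge Plot: +50 (room for 95) → 50. Pool exhausted.
Total = 16×15 + 7×50 + 18×80 + 9×20 = 2210.

2210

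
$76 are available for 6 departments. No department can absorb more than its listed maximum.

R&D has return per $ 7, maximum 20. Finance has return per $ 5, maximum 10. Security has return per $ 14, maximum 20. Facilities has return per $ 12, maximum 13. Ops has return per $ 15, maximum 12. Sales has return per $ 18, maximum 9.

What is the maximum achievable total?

928

Rank by return per $: Sales 18 > Ops 15 > Security 14 > Facilities 12 > R&D 7 > Finance 5.
Give Sales 9 to hit its cap of 9 — 67 left.
Ops takes 12 to reach its cap of 12 — 55 left.
Give Security 20 to hit its cap of 20 — 35 left.
Give Facilities 13 to hit its cap of 13 — 22 left.
R&D takes 20 to reach its cap of 20 — 2 left.
Finance: +2 (room for 10) → 2. Pool exhausted.
Total = 7×20 + 5×2 + 14×20 + 12×13 + 15×12 + 18×9 = 928.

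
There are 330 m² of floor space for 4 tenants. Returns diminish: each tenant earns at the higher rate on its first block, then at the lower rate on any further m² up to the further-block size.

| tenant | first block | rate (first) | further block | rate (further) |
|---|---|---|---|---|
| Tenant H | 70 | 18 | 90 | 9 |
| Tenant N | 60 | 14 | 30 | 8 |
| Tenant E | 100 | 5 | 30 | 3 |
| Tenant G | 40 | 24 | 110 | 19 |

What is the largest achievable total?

Rank every tier by rate: Tenant G/tier1 24 > Tenant G/tier2 19 > Tenant H/tier1 18 > Tenant N/tier1 14 > Tenant H/tier2 9 > Tenant N/tier2 8 > Tenant E/tier1 5 > Tenant E/tier2 3.
Tenant G tier1 at 24: fill all 40 ; 290 left.
Tenant G/tier2 (19): +110 ; 180 left.
Fill Tenant H tier1 block (70 at 18) ; 110 left.
Tenant N tier1 at 14: fill all 60 ; 50 left.
Tenant H tier2 at 9: only 50 left, fill 50.
Total = 24×40 + 19×110 + 18×70 + 14×60 + 9×50 = 5600.

5600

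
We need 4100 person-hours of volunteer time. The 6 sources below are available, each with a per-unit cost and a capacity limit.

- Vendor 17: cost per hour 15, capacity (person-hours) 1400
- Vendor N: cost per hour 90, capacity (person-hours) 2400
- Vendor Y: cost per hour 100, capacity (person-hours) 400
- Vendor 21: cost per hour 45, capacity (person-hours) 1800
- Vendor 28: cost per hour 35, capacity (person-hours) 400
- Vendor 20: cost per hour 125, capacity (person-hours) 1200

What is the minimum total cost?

161000

Use sources in increasing cost order.
Take 1400 from Vendor 17 at 15 — need 2700 more.
Vendor 28 (35): use full 400 — 2300 person-hours to go.
Vendor 21 (45): use full 1800 — 500 person-hours to go.
Vendor N (90): take the remaining 500 — done.
Vendor Y, Vendor 20: unused.
Cost = 1400×15 + 400×35 + 1800×45 + 500×90 = 161000.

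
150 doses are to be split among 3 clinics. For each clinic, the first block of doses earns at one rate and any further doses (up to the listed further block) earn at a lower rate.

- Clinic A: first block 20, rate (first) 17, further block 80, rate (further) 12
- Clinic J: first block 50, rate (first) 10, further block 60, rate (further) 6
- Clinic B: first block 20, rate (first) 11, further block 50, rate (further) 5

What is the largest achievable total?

1820

Order all 6 blocks by rate: Clinic A/T1 17 > Clinic A/T2 12 > Clinic B/T1 11 > Clinic J/T1 10 > Clinic J/T2 6 > Clinic B/T2 5.
Clinic A T1 at 17: fill all 20 → 130 left.
Fill Clinic A T2 block (80 at 12) → 50 left.
Clinic B/T1 (11): +20 → 30 left.
Clinic J T1 at 10: only 30 left, fill 30.
Total = 17×20 + 12×80 + 11×20 + 10×30 = 1820.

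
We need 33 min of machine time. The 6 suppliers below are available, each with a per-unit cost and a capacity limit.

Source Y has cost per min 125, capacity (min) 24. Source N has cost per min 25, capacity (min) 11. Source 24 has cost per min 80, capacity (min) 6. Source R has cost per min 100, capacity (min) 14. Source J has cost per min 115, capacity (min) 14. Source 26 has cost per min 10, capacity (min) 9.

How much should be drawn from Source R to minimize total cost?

Fill from the cheapest supplier first.
Source 26 (10): use full 9 ; 24 min to go.
Source N at 25: take all 11 min ; 13 still needed.
Take 6 from Source 24 at 80 ; need 7 more.
Source R at 100: take 7 of its 14 ; requirement met.
Source J, Source Y: unused.

7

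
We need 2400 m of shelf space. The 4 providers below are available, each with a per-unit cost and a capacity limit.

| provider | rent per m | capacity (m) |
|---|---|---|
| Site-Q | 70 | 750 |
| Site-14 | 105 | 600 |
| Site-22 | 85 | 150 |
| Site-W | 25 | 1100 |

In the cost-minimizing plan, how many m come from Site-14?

Cheapest first:
Take 1100 from Site-W at 25 — need 1300 more.
Site-Q (70): use full 750 — 550 m to go.
Take 150 from Site-22 at 85 — need 400 more.
Take 400 from Site-14 at 105 to finish.

400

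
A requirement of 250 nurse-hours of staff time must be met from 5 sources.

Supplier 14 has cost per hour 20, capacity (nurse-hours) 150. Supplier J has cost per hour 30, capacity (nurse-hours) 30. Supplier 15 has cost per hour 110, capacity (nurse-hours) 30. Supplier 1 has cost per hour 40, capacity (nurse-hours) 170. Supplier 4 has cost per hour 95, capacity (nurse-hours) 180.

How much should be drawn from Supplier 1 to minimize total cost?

70

Use sources in increasing cost order.
Take 150 from Supplier 14 at 20 ; need 100 more.
Supplier J at 30: take all 30 nurse-hours ; 70 still needed.
Supplier 1 (40): take the remaining 70 ; done.
Supplier 4, Supplier 15: unused.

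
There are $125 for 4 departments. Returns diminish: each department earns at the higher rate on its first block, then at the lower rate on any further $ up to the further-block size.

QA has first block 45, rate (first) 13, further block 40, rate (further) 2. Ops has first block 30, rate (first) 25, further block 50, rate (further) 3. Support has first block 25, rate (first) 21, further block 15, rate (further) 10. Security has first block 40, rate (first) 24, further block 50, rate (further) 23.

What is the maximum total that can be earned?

2965

Rank every tier by rate: Ops/first 25 > Security/first 24 > Security/second 23 > Support/first 21 > QA/first 13 > Support/second 10 > Ops/second 3 > QA/second 2.
Ops first at 25: fill all 30 → 95 left.
Security/first (24): +40 → 55 left.
Security/second (23): +50 → 5 left.
Support first at 21: only 5 left, fill 5.
Total = 25×30 + 24×40 + 23×50 + 21×5 = 2965.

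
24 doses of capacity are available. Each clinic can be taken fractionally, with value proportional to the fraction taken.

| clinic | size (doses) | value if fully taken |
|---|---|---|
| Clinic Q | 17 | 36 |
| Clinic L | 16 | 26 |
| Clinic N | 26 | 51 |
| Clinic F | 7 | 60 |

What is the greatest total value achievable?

Sort by value density: Clinic F 60/7≈8.57, Clinic Q 36/17≈2.12, Clinic N 51/26≈1.96, Clinic L 26/16≈1.62.
Take all of Clinic F (7 doses, value 60) → 17 doses left.
Clinic Q: take in full, 17 doses for value 36 → 0 left.
Total value = 96.

96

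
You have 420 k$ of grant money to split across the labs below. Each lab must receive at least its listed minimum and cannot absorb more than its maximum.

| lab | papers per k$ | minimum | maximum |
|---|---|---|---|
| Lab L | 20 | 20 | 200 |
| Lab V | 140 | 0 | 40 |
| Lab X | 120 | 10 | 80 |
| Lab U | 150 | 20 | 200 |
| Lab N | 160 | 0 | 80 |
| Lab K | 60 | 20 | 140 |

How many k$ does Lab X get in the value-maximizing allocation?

60

Meeting every minimum uses 20+0+10+20+0+20 = 70 k$, leaving 350.
Rank by papers per k$: Lab N 160 > Lab U 150 > Lab V 140 > Lab X 120 > Lab K 60 > Lab L 20.
Give Lab N 80 more to hit its cap of 80 — 270 left.
Lab U takes 180 more to reach its cap of 200 — 90 left.
Lab V takes 40 more to reach its cap of 40 — 50 left.
Lab X: +50 (room for 70) → 60. Pool exhausted.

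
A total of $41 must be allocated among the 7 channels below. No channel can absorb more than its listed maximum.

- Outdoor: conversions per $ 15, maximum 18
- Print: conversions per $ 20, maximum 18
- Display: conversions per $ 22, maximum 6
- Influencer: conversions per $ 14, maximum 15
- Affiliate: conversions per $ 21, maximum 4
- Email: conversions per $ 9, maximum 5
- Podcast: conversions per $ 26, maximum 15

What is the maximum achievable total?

Order the channels by conversions per $: Podcast 26 > Display 22 > Affiliate 21 > Print 20 > Outdoor 15 > Influencer 14 > Email 9.
Podcast takes 15 to reach its cap of 15 ; 26 left.
Display takes 6 to reach its cap of 6 ; 20 left.
Give Affiliate 4 to hit its cap of 4 ; 16 left.
Only 16 left; Print takes them to reach 16.
Total = 20×16 + 22×6 + 21×4 + 26×15 = 926.

926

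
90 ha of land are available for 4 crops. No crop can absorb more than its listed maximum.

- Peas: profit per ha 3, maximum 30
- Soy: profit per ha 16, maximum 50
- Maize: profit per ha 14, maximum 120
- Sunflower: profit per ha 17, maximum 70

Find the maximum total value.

Rank by profit per ha: Sunflower 17 > Soy 16 > Maize 14 > Peas 3.
Sunflower: +70 to 70 (cap) ; 20 left.
Soy: +20 (room for 50) → 20. Pool exhausted.
Total = 16×20 + 17×70 = 1510.

1510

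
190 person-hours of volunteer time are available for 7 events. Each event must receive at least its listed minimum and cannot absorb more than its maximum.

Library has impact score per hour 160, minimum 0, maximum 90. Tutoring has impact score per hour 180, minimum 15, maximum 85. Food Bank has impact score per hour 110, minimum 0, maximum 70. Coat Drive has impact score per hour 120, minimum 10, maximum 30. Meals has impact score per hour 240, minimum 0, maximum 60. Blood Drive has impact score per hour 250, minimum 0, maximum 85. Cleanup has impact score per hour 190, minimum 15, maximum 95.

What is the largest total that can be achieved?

43350

Meeting every minimum uses 0+15+0+10+0+0+15 = 40 person-hours, leaving 150.
Highest impact score per hour first: Blood Drive 250 > Meals 240 > Cleanup 190 > Tutoring 180 > Library 160 > Coat Drive 120 > Food Bank 110.
Blood Drive: +85 to 85 (cap) ; 65 left.
Give Meals 60 more to hit its cap of 60 ; 5 left.
Cleanup: +5 (room for 80) → 20. Pool exhausted.
Total = 180×15 + 120×10 + 240×60 + 250×85 + 190×20 = 43350.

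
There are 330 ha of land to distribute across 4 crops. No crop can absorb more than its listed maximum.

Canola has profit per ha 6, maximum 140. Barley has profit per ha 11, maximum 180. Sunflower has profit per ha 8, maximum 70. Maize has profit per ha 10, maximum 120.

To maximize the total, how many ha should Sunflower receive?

Rank by profit per ha: Barley 11 > Maize 10 > Sunflower 8 > Canola 6.
Barley: +180 to 180 (cap) → 150 left.
Give Maize 120 to hit its cap of 120 → 30 left.
Only 30 left; Sunflower takes them to reach 30.

30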